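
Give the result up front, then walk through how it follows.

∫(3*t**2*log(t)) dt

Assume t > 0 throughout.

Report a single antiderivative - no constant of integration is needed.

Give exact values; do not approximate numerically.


The answer is t**3*log(t) - t**3/3.
Step 1. Integrate ∫(3*t**2*log(t)) dt by parts with u = log(t), dv = (3*t**2) dt, so v = t**3 [assuming t > 0]: now t**3*log(t) + ∫(-t**2) dt.
Step 2. Evaluate the standard form: now t**3*log(t) - t**3/3.
Answer: t**3*log(t) - t**3/3.


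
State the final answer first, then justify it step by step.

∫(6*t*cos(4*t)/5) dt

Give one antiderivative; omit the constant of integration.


The answer is 3*t*sin(4*t)/10 + 3*cos(4*t)/40.
Step 1. Integrate ∫(6*t*cos(4*t)/5) dt by parts with u = t, dv = (6*cos(4*t)/5) dt, so v = 3*sin(4*t)/10: now 3*t*sin(4*t)/10 + ∫(-3*sin(4*t)/10) dt.
Step 2. Evaluate the standard form: now 3*t*sin(4*t)/10 + 3*cos(4*t)/40.
Answer: 3*t*sin(4*t)/10 + 3*cos(4*t)/40.


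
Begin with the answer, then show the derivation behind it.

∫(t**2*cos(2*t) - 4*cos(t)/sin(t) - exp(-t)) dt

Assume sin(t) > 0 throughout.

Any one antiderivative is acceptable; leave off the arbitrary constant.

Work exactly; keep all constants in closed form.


The answer is t**2*sin(2*t)/2 + t*cos(2*t)/2 - 4*log(sin(t)) - sin(2*t)/4 + exp(-t).
Step 1. Rewrite: now ∫(t**2*cos(2*t)) dt + ∫(-4*cos(t)/sin(t)) dt + ∫(-exp(-t)) dt.
Step 2. Substitute u = sin(t), turning ∫(-4*cos(t)/sin(t)) dt into ∫(-4/u) du: now ∫(-4/u) du + ∫(t**2*cos(2*t)) dt + ∫(-exp(-t)) dt.
Step 3. Evaluate the standard form [assuming u > 0]: now -4*log(u) + ∫(t**2*cos(2*t)) dt + ∫(-exp(-t)) dt.
Step 4. Substitute back u = sin(t): now -4*log(sin(t)) + ∫(t**2*cos(2*t)) dt + ∫(-exp(-t)) dt.
Step 5. Evaluate the standard form: now -4*log(sin(t)) + ∫(t**2*cos(2*t)) dt + exp(-t).
Step 6. Integrate ∫(t**2*cos(2*t)) dt by parts with u = t**2, dv = (cos(2*t)) dt, so v = sin(2*t)/2: now t**2*sin(2*t)/2 - 4*log(sin(t)) + ∫(-t*sin(2*t)) dt + exp(-t).
Step 7. Integrate ∫(-t*sin(2*t)) dt by parts with u = t, dv = (-sin(2*t)) dt, so v = cos(2*t)/2: now t**2*sin(2*t)/2 + t*cos(2*t)/2 - 4*log(sin(t)) + ∫(-cos(2*t)/2) dt + exp(-t).
Step 8. Evaluate the standard form: now t**2*sin(2*t)/2 + t*cos(2*t)/2 - 4*log(sin(t)) - sin(2*t)/4 + exp(-t).
Answer: t**2*sin(2*t)/2 + t*cos(2*t)/2 - 4*log(sin(t)) - sin(2*t)/4 + exp(-t).


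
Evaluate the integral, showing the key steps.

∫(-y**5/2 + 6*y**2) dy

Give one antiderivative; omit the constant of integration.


Step 1. Rewrite: now ∫(6*y**2) dy + ∫(-y**5/2) dy.
Step 2. Evaluate the standard form: now 2*y**3 + ∫(-y**5/2) dy.
Step 3. Evaluate the standard form: now -y**6/12 + 2*y**3.
Answer: -y**6/12 + 2*y**3.


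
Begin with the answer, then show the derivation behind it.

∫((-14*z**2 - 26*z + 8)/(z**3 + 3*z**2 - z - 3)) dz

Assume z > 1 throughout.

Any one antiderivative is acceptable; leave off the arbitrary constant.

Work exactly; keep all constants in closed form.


The answer is -4*log(z - 1) - 5*log(z + 1) - 5*log(z + 3).
Step 1. Decompose ∫((-14*z**2 - 26*z + 8)/(z**3 + 3*z**2 - z - 3)) dz by partial fractions, (-14*z**2 - 26*z + 8)/(z**3 + 3*z**2 - z - 3) = -5/(z + 3) - 5/(z + 1) - 4/(z - 1): now ∫(-4/(z - 1)) dz + ∫(-5/(z + 1)) dz + ∫(-5/(z + 3)) dz.
Step 2. Evaluate the standard form [assuming z > -3]: now -5*log(z + 3) + ∫(-4/(z - 1)) dz + ∫(-5/(z + 1)) dz.
Step 3. Evaluate the standard form [assuming z > -1]: now -5*log(z + 1) - 5*log(z + 3) + ∫(-4/(z - 1)) dz.
Step 4. Evaluate the standard form [assuming z > 1]: now -4*log(z - 1) - 5*log(z + 1) - 5*log(z + 3).
Answer: -4*log(z - 1) - 5*log(z + 1) - 5*log(z + 3).


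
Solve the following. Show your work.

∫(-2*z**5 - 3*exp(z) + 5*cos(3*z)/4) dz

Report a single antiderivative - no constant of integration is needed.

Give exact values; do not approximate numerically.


Step 1. Rewrite: now ∫(-2*z**5) dz + ∫(-3*exp(z)) dz + ∫(5*cos(3*z)/4) dz.
Step 2. Evaluate the standard form: now -3*exp(z) + ∫(-2*z**5) dz + ∫(5*cos(3*z)/4) dz.
Step 3. Evaluate the standard form: now -z**6/3 - 3*exp(z) + ∫(5*cos(3*z)/4) dz.
Step 4. Evaluate the standard form: now -z**6/3 - 3*exp(z) + 5*sin(3*z)/12.
Answer: -z**6/3 - 3*exp(z) + 5*sin(3*z)/12.


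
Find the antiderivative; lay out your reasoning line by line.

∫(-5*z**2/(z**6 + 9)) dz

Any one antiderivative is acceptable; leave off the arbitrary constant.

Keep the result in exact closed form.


Step 1. Substitute u = z**3, turning ∫(-5*z**2/(z**6 + 9)) dz into ∫(-5/(3*(u**2 + 9))) du: now ∫(-5/(3*(u**2 + 9))) du.
Step 2. Evaluate the standard form: now -5*atan(u/3)/9.
Step 3. Substitute back u = z**3: now -5*atan(z**3/3)/9.
Answer: -5*atan(z**3/3)/9.


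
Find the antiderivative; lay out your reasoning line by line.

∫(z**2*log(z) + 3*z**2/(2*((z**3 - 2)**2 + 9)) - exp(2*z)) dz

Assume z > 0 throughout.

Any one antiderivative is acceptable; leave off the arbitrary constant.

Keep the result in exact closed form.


Step 1. Rewrite: now ∫(3*z**2/(2*((z**3 - 2)**2 + 9))) dz + ∫(z**2*log(z)) dz + ∫(-exp(2*z)) dz.
Step 2. Evaluate the standard form: now -exp(2*z)/2 + ∫(3*z**2/(2*((z**3 - 2)**2 + 9))) dz + ∫(z**2*log(z)) dz.
Step 3. Substitute u = z**3 - 2, turning ∫(3*z**2/(2*((z**3 - 2)**2 + 9))) dz into ∫(1/(2*(u**2 + 9))) du: now -exp(2*z)/2 + ∫(z**2*log(z)) dz + ∫(1/(2*(u**2 + 9))) du.
Step 4. Evaluate the standard form: now -exp(2*z)/2 + atan(u/3)/6 + ∫(z**2*log(z)) dz.
Step 5. Substitute back u = z**3 - 2: now -exp(2*z)/2 + atan(z**3/3 - 2/3)/6 + ∫(z**2*log(z)) dz.
Step 6. Integrate ∫(z**2*log(z)) dz by parts with u = log(z), dv = (z**2) dz, so v = z**3/3 [assuming z > 0]: now z**3*log(z)/3 - exp(2*z)/2 + atan(z**3/3 - 2/3)/6 + ∫(-z**2/3) dz.
Step 7. Evaluate the standard form: now z**3*log(z)/3 - z**3/9 - exp(2*z)/2 + atan(z**3/3 - 2/3)/6.
Answer: z**3*log(z)/3 - z**3/9 - exp(2*z)/2 + atan(z**3/3 - 2/3)/6.


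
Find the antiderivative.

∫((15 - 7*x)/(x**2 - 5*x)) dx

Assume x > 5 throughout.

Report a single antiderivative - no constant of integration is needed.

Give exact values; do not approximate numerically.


Answer: -3*log(x) - 4*log(x - 5).


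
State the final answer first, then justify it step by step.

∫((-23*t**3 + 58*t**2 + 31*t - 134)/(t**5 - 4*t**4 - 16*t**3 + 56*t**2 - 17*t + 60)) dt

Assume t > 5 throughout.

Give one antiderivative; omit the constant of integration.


The answer is -3*log(t - 5) + log(t - 3) + 2*log(t + 4) - 3*atan(t).
Step 1. Decompose ∫((-23*t**3 + 58*t**2 + 31*t - 134)/(t**5 - 4*t**4 - 16*t**3 + 56*t**2 - 17*t + 60)) dt by partial fractions, (-23*t**3 + 58*t**2 + 31*t - 134)/(t**5 - 4*t**4 - 16*t**3 + 56*t**2 - 17*t + 60) = -3/(t**2 + 1) + 2/(t + 4) + 1/(t - 3) - 3/(t - 5): now ∫(-3/(t - 5)) dt + ∫(1/(t - 3)) dt + ∫(2/(t + 4)) dt + ∫(-3/(t**2 + 1)) dt.
Step 2. Evaluate the standard form [assuming t > 5]: now -3*log(t - 5) + ∫(1/(t - 3)) dt + ∫(2/(t + 4)) dt + ∫(-3/(t**2 + 1)) dt.
Step 3. Evaluate the standard form [assuming t > -4]: now -3*log(t - 5) + 2*log(t + 4) + ∫(1/(t - 3)) dt + ∫(-3/(t**2 + 1)) dt.
Step 4. Evaluate the standard form [assuming t > 3]: now -3*log(t - 5) + log(t - 3) + 2*log(t + 4) + ∫(-3/(t**2 + 1)) dt.
Step 5. Evaluate the standard form: now -3*log(t - 5) + log(t - 3) + 2*log(t + 4) - 3*atan(t).
Answer: -3*log(t - 5) + log(t - 3) + 2*log(t + 4) - 3*atan(t).


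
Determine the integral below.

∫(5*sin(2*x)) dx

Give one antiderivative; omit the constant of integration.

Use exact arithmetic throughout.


Answer: -5*cos(2*x)/2.


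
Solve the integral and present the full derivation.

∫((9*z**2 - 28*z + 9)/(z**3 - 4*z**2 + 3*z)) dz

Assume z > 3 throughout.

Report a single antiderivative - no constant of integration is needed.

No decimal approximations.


Step 1. Decompose ∫((9*z**2 - 28*z + 9)/(z**3 - 4*z**2 + 3*z)) dz by partial fractions, (9*z**2 - 28*z + 9)/(z**3 - 4*z**2 + 3*z) = 5/(z - 1) + 1/(z - 3) + 3/z: now ∫(3/z) dz + ∫(1/(z - 3)) dz + ∫(5/(z - 1)) dz.
Step 2. Evaluate the standard form [assuming z > 3]: now log(z - 3) + ∫(3/z) dz + ∫(5/(z - 1)) dz.
Step 3. Evaluate the standard form [assuming z > 1]: now log(z - 3) + 5*log(z - 1) + ∫(3/z) dz.
Step 4. Evaluate the standard form [assuming z > 0]: now 3*log(z) + log(z - 3) + 5*log(z - 1).
Answer: 3*log(z) + log(z - 3) + 5*log(z - 1).


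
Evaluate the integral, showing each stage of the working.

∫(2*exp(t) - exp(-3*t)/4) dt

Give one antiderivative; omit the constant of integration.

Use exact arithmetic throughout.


Step 1. Rewrite: now ∫(-exp(-3*t)/4) dt + ∫(2*exp(t)) dt.
Step 2. Evaluate the standard form: now 2*exp(t) + ∫(-exp(-3*t)/4) dt.
Step 3. Evaluate the standard form: now 2*exp(t) + exp(-3*t)/12.
Answer: 2*exp(t) + exp(-3*t)/12.


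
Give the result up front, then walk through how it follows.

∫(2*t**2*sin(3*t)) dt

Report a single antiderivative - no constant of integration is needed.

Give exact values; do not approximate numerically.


The answer is -2*t**2*cos(3*t)/3 + 4*t*sin(3*t)/9 + 4*cos(3*t)/27.
Step 1. Integrate ∫(2*t**2*sin(3*t)) dt by parts with u = t**2, dv = (2*sin(3*t)) dt, so v = -2*cos(3*t)/3: now -2*t**2*cos(3*t)/3 + ∫(4*t*cos(3*t)/3) dt.
Step 2. Integrate ∫(4*t*cos(3*t)/3) dt by parts with u = t, dv = (4*cos(3*t)/3) dt, so v = 4*sin(3*t)/9: now -2*t**2*cos(3*t)/3 + 4*t*sin(3*t)/9 + ∫(-4*sin(3*t)/9) dt.
Step 3. Evaluate the standard form: now -2*t**2*cos(3*t)/3 + 4*t*sin(3*t)/9 + 4*cos(3*t)/27.
Answer: -2*t**2*cos(3*t)/3 + 4*t*sin(3*t)/9 + 4*cos(3*t)/27.


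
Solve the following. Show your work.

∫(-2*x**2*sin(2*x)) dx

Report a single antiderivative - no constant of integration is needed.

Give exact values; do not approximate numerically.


Step 1. Integrate ∫(-2*x**2*sin(2*x)) dx by parts with u = x**2, dv = (-2*sin(2*x)) dx, so v = cos(2*x): now x**2*cos(2*x) + ∫(-2*x*cos(2*x)) dx.
Step 2. Integrate ∫(-2*x*cos(2*x)) dx by parts with u = x, dv = (-2*cos(2*x)) dx, so v = -sin(2*x): now x**2*cos(2*x) - x*sin(2*x) + ∫(sin(2*x)) dx.
Step 3. Evaluate the standard form: now x**2*cos(2*x) - x*sin(2*x) - cos(2*x)/2.
Answer: x**2*cos(2*x) - x*sin(2*x) - cos(2*x)/2.


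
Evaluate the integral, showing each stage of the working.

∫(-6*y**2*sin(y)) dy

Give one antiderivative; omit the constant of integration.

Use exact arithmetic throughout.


Step 1. Integrate ∫(-6*y**2*sin(y)) dy by parts with u = y**2, dv = (-6*sin(y)) dy, so v = 6*cos(y): now 6*y**2*cos(y) + ∫(-12*y*cos(y)) dy.
Step 2. Integrate ∫(-12*y*cos(y)) dy by parts with u = y, dv = (-12*cos(y)) dy, so v = -12*sin(y): now 6*y**2*cos(y) - 12*y*sin(y) + ∫(12*sin(y)) dy.
Step 3. Evaluate the standard form: now 6*y**2*cos(y) - 12*y*sin(y) - 12*cos(y).
Answer: 6*y**2*cos(y) - 12*y*sin(y) - 12*cos(y).


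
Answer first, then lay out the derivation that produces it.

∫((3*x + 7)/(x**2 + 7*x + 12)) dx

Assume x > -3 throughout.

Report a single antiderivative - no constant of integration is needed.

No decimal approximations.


The answer is -2*log(x + 3) + 5*log(x + 4).
Step 1. Decompose ∫((3*x + 7)/(x**2 + 7*x + 12)) dx by partial fractions, (3*x + 7)/(x**2 + 7*x + 12) = 5/(x + 4) - 2/(x + 3): now ∫(-2/(x + 3)) dx + ∫(5/(x + 4)) dx.
Step 2. Evaluate the standard form [assuming x > -4]: now 5*log(x + 4) + ∫(-2/(x + 3)) dx.
Step 3. Evaluate the standard form [assuming x > -3]: now -2*log(x + 3) + 5*log(x + 4).
Answer: -2*log(x + 3) + 5*log(x + 4).


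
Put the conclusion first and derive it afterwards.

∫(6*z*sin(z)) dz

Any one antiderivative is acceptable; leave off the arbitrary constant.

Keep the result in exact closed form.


The answer is -6*z*cos(z) + 6*sin(z).
Step 1. Integrate ∫(6*z*sin(z)) dz by parts with u = z, dv = (6*sin(z)) dz, so v = -6*cos(z): now -6*z*cos(z) + ∫(6*cos(z)) dz.
Step 2. Evaluate the standard form: now -6*z*cos(z) + 6*sin(z).
Answer: -6*z*cos(z) + 6*sin(z).


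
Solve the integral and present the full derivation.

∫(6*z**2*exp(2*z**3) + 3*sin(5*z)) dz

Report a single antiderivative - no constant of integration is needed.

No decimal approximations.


Step 1. Rewrite: now ∫(6*z**2*exp(2*z**3)) dz + ∫(3*sin(5*z)) dz.
Step 2. Evaluate the standard form: now -3*cos(5*z)/5 + ∫(6*z**2*exp(2*z**3)) dz.
Step 3. Substitute u = z**3, turning ∫(6*z**2*exp(2*z**3)) dz into ∫(2*exp(2*u)) du: now -3*cos(5*z)/5 + ∫(2*exp(2*u)) du.
Step 4. Evaluate the standard form: now exp(2*u) - 3*cos(5*z)/5.
Step 5. Substitute back u = z**3: now exp(2*z**3) - 3*cos(5*z)/5.
Answer: exp(2*z**3) - 3*cos(5*z)/5.


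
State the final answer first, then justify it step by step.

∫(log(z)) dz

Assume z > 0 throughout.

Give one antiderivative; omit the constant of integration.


The answer is z*log(z) - z.
Step 1. Integrate ∫(log(z)) dz by parts with u = log(z), dv = (1) dz, so v = z [assuming z > 0]: now z*log(z) + ∫(-1) dz.
Step 2. Evaluate the standard form: now z*log(z) - z.
Answer: z*log(z) - z.


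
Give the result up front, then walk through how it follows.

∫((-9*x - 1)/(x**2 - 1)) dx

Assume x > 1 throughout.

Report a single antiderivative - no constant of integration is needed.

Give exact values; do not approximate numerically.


The answer is -5*log(x - 1) - 4*log(x + 1).
Step 1. Decompose ∫((-9*x - 1)/(x**2 - 1)) dx by partial fractions, (-9*x - 1)/(x**2 - 1) = -4/(x + 1) - 5/(x - 1): now ∫(-5/(x - 1)) dx + ∫(-4/(x + 1)) dx.
Step 2. Evaluate the standard form [assuming x > 1]: now -5*log(x - 1) + ∫(-4/(x + 1)) dx.
Step 3. Evaluate the standard form [assuming x > -1]: now -5*log(x - 1) - 4*log(x + 1).
Answer: -5*log(x - 1) - 4*log(x + 1).


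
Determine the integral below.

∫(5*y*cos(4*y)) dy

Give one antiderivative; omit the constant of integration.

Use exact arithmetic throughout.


Answer: 5*y*sin(4*y)/4 + 5*cos(4*y)/16.


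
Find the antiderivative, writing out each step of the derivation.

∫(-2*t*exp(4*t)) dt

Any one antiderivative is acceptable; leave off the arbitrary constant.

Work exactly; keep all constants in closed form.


Step 1. Integrate ∫(-2*t*exp(4*t)) dt by parts with u = t, dv = (-2*exp(4*t)) dt, so v = -exp(4*t)/2: now -t*exp(4*t)/2 + ∫(exp(4*t)/2) dt.
Step 2. Evaluate the standard form: now -t*exp(4*t)/2 + exp(4*t)/8.
Answer: -t*exp(4*t)/2 + exp(4*t)/8.


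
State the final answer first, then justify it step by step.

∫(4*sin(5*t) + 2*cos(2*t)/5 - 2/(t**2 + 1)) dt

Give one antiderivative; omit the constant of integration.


The answer is sin(2*t)/5 - 4*cos(5*t)/5 - 2*atan(t).
Step 1. Rewrite: now ∫(-2/(t**2 + 1)) dt + ∫(4*sin(5*t)) dt + ∫(2*cos(2*t)/5) dt.
Step 2. Evaluate the standard form: now -4*cos(5*t)/5 + ∫(-2/(t**2 + 1)) dt + ∫(2*cos(2*t)/5) dt.
Step 3. Evaluate the standard form: now -4*cos(5*t)/5 - 2*atan(t) + ∫(2*cos(2*t)/5) dt.
Step 4. Evaluate the standard form: now sin(2*t)/5 - 4*cos(5*t)/5 - 2*atan(t).
Answer: sin(2*t)/5 - 4*cos(5*t)/5 - 2*atan(t).


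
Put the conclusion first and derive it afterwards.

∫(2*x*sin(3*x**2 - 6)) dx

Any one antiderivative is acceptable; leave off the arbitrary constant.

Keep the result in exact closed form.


The answer is -cos(3*x**2 - 6)/3.
Step 1. Substitute u = x**2 - 2, turning ∫(2*x*sin(3*x**2 - 6)) dx into ∫(sin(3*u)) du: now ∫(sin(3*u)) du.
Step 2. Evaluate the standard form: now -cos(3*u)/3.
Step 3. Substitute back u = x**2 - 2: now -cos(3*x**2 - 6)/3.
Answer: -cos(3*x**2 - 6)/3.


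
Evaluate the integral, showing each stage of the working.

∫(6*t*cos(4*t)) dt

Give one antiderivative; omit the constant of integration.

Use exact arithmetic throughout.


Step 1. Integrate ∫(6*t*cos(4*t)) dt by parts with u = t, dv = (6*cos(4*t)) dt, so v = 3*sin(4*t)/2: now 3*t*sin(4*t)/2 + ∫(-3*sin(4*t)/2) dt.
Step 2. Evaluate the standard form: now 3*t*sin(4*t)/2 + 3*cos(4*t)/8.
Answer: 3*t*sin(4*t)/2 + 3*cos(4*t)/8.


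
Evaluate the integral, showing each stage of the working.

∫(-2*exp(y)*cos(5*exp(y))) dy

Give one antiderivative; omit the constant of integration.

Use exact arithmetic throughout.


Step 1. Substitute u = exp(y), turning ∫(-2*exp(y)*cos(5*exp(y))) dy into ∫(-2*cos(5*u)) du: now ∫(-2*cos(5*u)) du.
Step 2. Evaluate the standard form: now -2*sin(5*u)/5.
Step 3. Substitute back u = exp(y): now -2*sin(5*exp(y))/5.
Answer: -2*sin(5*exp(y))/5.


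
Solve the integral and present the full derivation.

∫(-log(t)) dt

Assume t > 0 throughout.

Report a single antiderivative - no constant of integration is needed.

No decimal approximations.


Step 1. Integrate ∫(-log(t)) dt by parts with u = log(t), dv = (-1) dt, so v = -t [assuming t > 0]: now -t*log(t) + ∫(1) dt.
Step 2. Evaluate the standard form: now -t*log(t) + t.
Answer: -t*log(t) + t.


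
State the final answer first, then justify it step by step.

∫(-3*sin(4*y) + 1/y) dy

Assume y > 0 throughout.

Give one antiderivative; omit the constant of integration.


The answer is log(y) + 3*cos(4*y)/4.
Step 1. Rewrite: now ∫(1/y) dy + ∫(-3*sin(4*y)) dy.
Step 2. Evaluate the standard form [assuming y > 0]: now log(y) + ∫(-3*sin(4*y)) dy.
Step 3. Evaluate the standard form: now log(y) + 3*cos(4*y)/4.
Answer: log(y) + 3*cos(4*y)/4.


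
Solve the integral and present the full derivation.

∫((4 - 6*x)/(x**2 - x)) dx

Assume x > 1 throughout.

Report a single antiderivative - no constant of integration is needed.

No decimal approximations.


Step 1. Decompose ∫((4 - 6*x)/(x**2 - x)) dx by partial fractions, (4 - 6*x)/(x**2 - x) = -2/(x - 1) - 4/x: now ∫(-4/x) dx + ∫(-2/(x - 1)) dx.
Step 2. Evaluate the standard form [assuming x > 0]: now -4*log(x) + ∫(-2/(x - 1)) dx.
Step 3. Evaluate the standard form [assuming x > 1]: now -4*log(x) - 2*log(x - 1).
Answer: -4*log(x) - 2*log(x - 1).


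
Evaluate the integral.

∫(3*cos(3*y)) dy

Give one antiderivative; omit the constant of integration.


Answer: sin(3*y).


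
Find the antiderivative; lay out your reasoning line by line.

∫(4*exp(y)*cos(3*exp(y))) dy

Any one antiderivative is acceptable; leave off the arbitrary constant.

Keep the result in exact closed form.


Step 1. Substitute u = exp(y), turning ∫(4*exp(y)*cos(3*exp(y))) dy into ∫(4*cos(3*u)) du: now ∫(4*cos(3*u)) du.
Step 2. Evaluate the standard form: now 4*sin(3*u)/3.
Step 3. Substitute back u = exp(y): now 4*sin(3*exp(y))/3.
Answer: 4*sin(3*exp(y))/3.


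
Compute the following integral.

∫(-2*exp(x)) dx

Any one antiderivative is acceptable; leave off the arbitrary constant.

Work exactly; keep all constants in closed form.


Answer: -2*exp(x).


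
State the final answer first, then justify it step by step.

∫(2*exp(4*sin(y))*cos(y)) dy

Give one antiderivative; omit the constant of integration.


The answer is exp(4*sin(y))/2.
Step 1. Substitute u = sin(y), turning ∫(2*exp(4*sin(y))*cos(y)) dy into ∫(2*exp(4*u)) du: now ∫(2*exp(4*u)) du.
Step 2. Evaluate the standard form: now exp(4*u)/2.
Step 3. Substitute back u = sin(y): now exp(4*sin(y))/2.
Answer: exp(4*sin(y))/2.


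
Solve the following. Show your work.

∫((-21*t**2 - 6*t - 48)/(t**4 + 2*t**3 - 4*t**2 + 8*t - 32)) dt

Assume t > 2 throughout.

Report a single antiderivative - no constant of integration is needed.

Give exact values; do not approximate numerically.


Step 1. Decompose ∫((-21*t**2 - 6*t - 48)/(t**4 + 2*t**3 - 4*t**2 + 8*t - 32)) dt by partial fractions, (-21*t**2 - 6*t - 48)/(t**4 + 2*t**3 - 4*t**2 + 8*t - 32) = -3/(t**2 + 4) + 3/(t + 4) - 3/(t - 2): now ∫(-3/(t - 2)) dt + ∫(3/(t + 4)) dt + ∫(-3/(t**2 + 4)) dt.
Step 2. Evaluate the standard form [assuming t > 2]: now -3*log(t - 2) + ∫(3/(t + 4)) dt + ∫(-3/(t**2 + 4)) dt.
Step 3. Evaluate the standard form [assuming t > -4]: now -3*log(t - 2) + 3*log(t + 4) + ∫(-3/(t**2 + 4)) dt.
Step 4. Evaluate the standard form: now -3*log(t - 2) + 3*log(t + 4) - 3*atan(t/2)/2.
Answer: -3*log(t - 2) + 3*log(t + 4) - 3*atan(t/2)/2.


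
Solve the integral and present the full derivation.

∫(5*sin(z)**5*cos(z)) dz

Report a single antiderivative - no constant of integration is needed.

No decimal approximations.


Step 1. Substitute u = sin(z), turning ∫(5*sin(z)**5*cos(z)) dz into ∫(5*u**5) du: now ∫(5*u**5) du.
Step 2. Evaluate the standard form: now 5*u**6/6.
Step 3. Substitute back u = sin(z): now 5*sin(z)**6/6.
Answer: 5*sin(z)**6/6.


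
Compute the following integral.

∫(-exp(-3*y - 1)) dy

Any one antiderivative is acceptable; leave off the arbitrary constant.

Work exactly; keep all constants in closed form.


Answer: exp(-3*y - 1)/3.


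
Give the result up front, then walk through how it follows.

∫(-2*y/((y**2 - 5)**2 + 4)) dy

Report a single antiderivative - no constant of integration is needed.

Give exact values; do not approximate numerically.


The answer is -atan(y**2/2 - 5/2)/2.
Step 1. Substitute u = y**2 - 5, turning ∫(-2*y/((y**2 - 5)**2 + 4)) dy into ∫(-1/(u**2 + 4)) du: now ∫(-1/(u**2 + 4)) du.
Step 2. Evaluate the standard form: now -atan(u/2)/2.
Step 3. Substitute back u = y**2 - 5: now -atan(y**2/2 - 5/2)/2.
Answer: -atan(y**2/2 - 5/2)/2.


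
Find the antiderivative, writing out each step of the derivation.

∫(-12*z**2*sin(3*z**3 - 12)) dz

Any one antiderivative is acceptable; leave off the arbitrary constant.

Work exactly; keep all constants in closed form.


Step 1. Substitute u = z**3 - 4, turning ∫(-12*z**2*sin(3*z**3 - 12)) dz into ∫(-4*sin(3*u)) du: now ∫(-4*sin(3*u)) du.
Step 2. Evaluate the standard form: now 4*cos(3*u)/3.
Step 3. Substitute back u = z**3 - 4: now 4*cos(3*z**3 - 12)/3.
Answer: 4*cos(3*z**3 - 12)/3.


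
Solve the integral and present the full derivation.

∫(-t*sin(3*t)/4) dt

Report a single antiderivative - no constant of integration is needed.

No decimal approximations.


Step 1. Integrate ∫(-t*sin(3*t)/4) dt by parts with u = t, dv = (-sin(3*t)/4) dt, so v = cos(3*t)/12: now t*cos(3*t)/12 + ∫(-cos(3*t)/12) dt.
Step 2. Evaluate the standard form: now t*cos(3*t)/12 - sin(3*t)/36.
Answer: t*cos(3*t)/12 - sin(3*t)/36.


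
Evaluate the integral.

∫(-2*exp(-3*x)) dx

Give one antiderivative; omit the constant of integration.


Answer: 2*exp(-3*x)/3.


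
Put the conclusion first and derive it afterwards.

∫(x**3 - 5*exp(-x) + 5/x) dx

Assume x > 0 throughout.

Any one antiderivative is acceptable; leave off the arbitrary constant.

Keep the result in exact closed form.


The answer is x**4/4 + 5*log(x) + 5*exp(-x).
Step 1. Rewrite: now ∫(5/x) dx + ∫(x**3) dx + ∫(-5*exp(-x)) dx.
Step 2. Evaluate the standard form: now x**4/4 + ∫(5/x) dx + ∫(-5*exp(-x)) dx.
Step 3. Evaluate the standard form: now x**4/4 + ∫(5/x) dx + 5*exp(-x).
Step 4. Evaluate the standard form [assuming x > 0]: now x**4/4 + 5*log(x) + 5*exp(-x).
Answer: x**4/4 + 5*log(x) + 5*exp(-x).


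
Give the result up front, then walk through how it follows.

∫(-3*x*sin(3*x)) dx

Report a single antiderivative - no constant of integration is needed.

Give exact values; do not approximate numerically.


The answer is x*cos(3*x) - sin(3*x)/3.
Step 1. Integrate ∫(-3*x*sin(3*x)) dx by parts with u = x, dv = (-3*sin(3*x)) dx, so v = cos(3*x): now x*cos(3*x) + ∫(-cos(3*x)) dx.
Step 2. Evaluate the standard form: now x*cos(3*x) - sin(3*x)/3.
Answer: x*cos(3*x) - sin(3*x)/3.


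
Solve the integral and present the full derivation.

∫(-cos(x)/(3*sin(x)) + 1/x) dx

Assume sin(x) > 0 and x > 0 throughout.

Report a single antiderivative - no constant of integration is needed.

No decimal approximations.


Step 1. Rewrite: now ∫(1/x) dx + ∫(-cos(x)/(3*sin(x))) dx.
Step 2. Substitute u = sin(x), turning ∫(-cos(x)/(3*sin(x))) dx into ∫(-1/(3*u)) du: now ∫(-1/(3*u)) du + ∫(1/x) dx.
Step 3. Evaluate the standard form [assuming u > 0]: now -log(u)/3 + ∫(1/x) dx.
Step 4. Substitute back u = sin(x): now -log(sin(x))/3 + ∫(1/x) dx.
Step 5. Evaluate the standard form [assuming x > 0]: now log(x) - log(sin(x))/3.
Answer: log(x) - log(sin(x))/3.


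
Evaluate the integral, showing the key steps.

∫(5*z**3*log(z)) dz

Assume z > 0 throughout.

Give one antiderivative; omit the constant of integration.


Step 1. Integrate ∫(5*z**3*log(z)) dz by parts with u = log(z), dv = (5*z**3) dz, so v = 5*z**4/4 [assuming z > 0]: now 5*z**4*log(z)/4 + ∫(-5*z**3/4) dz.
Step 2. Evaluate the standard form: now 5*z**4*log(z)/4 - 5*z**4/16.
Answer: 5*z**4*log(z)/4 - 5*z**4/16.


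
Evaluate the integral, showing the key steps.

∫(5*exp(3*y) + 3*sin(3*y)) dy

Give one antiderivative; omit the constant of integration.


Step 1. Rewrite: now ∫(5*exp(3*y)) dy + ∫(3*sin(3*y)) dy.
Step 2. Evaluate the standard form: now 5*exp(3*y)/3 + ∫(3*sin(3*y)) dy.
Step 3. Evaluate the standard form: now 5*exp(3*y)/3 - cos(3*y).
Answer: 5*exp(3*y)/3 - cos(3*y).


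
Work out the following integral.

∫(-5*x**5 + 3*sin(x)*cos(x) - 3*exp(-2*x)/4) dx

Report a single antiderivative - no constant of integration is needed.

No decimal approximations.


Answer: -5*x**6/6 + 3*sin(x)**2/2 + 3*exp(-2*x)/8.


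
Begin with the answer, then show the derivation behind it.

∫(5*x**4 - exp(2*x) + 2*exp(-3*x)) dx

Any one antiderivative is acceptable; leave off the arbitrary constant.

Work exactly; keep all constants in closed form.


The answer is x**5 - exp(2*x)/2 - 2*exp(-3*x)/3.
Step 1. Rewrite: now ∫(5*x**4) dx + ∫(2*exp(-3*x)) dx + ∫(-exp(2*x)) dx.
Step 2. Evaluate the standard form: now -exp(2*x)/2 + ∫(5*x**4) dx + ∫(2*exp(-3*x)) dx.
Step 3. Evaluate the standard form: now -exp(2*x)/2 + ∫(5*x**4) dx - 2*exp(-3*x)/3.
Step 4. Evaluate the standard form: now x**5 - exp(2*x)/2 - 2*exp(-3*x)/3.
Answer: x**5 - exp(2*x)/2 - 2*exp(-3*x)/3.


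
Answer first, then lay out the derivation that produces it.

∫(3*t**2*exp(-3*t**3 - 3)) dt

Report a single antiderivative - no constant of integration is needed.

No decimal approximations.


The answer is -exp(-3*t**3 - 3)/3.
Step 1. Substitute u = t**3 + 1, turning ∫(3*t**2*exp(-3*t**3 - 3)) dt into ∫(exp(-3*u)) du: now ∫(exp(-3*u)) du.
Step 2. Evaluate the standard form: now -exp(-3*u)/3.
Step 3. Substitute back u = t**3 + 1: now -exp(-3*t**3 - 3)/3.
Answer: -exp(-3*t**3 - 3)/3.


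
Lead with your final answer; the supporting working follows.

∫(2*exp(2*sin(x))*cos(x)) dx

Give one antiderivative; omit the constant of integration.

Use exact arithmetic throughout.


The answer is exp(2*sin(x)).
Step 1. Substitute u = sin(x), turning ∫(2*exp(2*sin(x))*cos(x)) dx into ∫(2*exp(2*u)) du: now ∫(2*exp(2*u)) du.
Step 2. Evaluate the standard form: now exp(2*u).
Step 3. Substitute back u = sin(x): now exp(2*sin(x)).
Answer: exp(2*sin(x)).


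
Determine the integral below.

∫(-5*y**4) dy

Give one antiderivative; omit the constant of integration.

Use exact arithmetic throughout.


Answer: -y**5.


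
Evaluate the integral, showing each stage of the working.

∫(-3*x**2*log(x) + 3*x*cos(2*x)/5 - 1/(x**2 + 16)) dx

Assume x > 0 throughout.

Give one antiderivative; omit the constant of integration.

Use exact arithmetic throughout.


Step 1. Rewrite: now ∫(3*x*cos(2*x)/5) dx + ∫(-3*x**2*log(x)) dx + ∫(-1/(x**2 + 16)) dx.
Step 2. Integrate ∫(-3*x**2*log(x)) dx by parts with u = log(x), dv = (-3*x**2) dx, so v = -x**3 [assuming x > 0]: now -x**3*log(x) + ∫(x**2) dx + ∫(3*x*cos(2*x)/5) dx + ∫(-1/(x**2 + 16)) dx.
Step 3. Evaluate the standard form: now -x**3*log(x) + x**3/3 + ∫(3*x*cos(2*x)/5) dx + ∫(-1/(x**2 + 16)) dx.
Step 4. Evaluate the standard form: now -x**3*log(x) + x**3/3 - atan(x/4)/4 + ∫(3*x*cos(2*x)/5) dx.
Step 5. Integrate ∫(3*x*cos(2*x)/5) dx by parts with u = x, dv = (3*cos(2*x)/5) dx, so v = 3*sin(2*x)/10: now -x**3*log(x) + x**3/3 + 3*x*sin(2*x)/10 - atan(x/4)/4 + ∫(-3*sin(2*x)/10) dx.
Step 6. Evaluate the standard form: now -x**3*log(x) + x**3/3 + 3*x*sin(2*x)/10 + 3*cos(2*x)/20 - atan(x/4)/4.
Answer: -x**3*log(x) + x**3/3 + 3*x*sin(2*x)/10 + 3*cos(2*x)/20 - atan(x/4)/4.


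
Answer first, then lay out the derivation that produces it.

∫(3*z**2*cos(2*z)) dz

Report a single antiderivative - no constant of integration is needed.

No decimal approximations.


The answer is 3*z**2*sin(2*z)/2 + 3*z*cos(2*z)/2 - 3*sin(2*z)/4.
Step 1. Integrate ∫(3*z**2*cos(2*z)) dz by parts with u = z**2, dv = (3*cos(2*z)) dz, so v = 3*sin(2*z)/2: now 3*z**2*sin(2*z)/2 + ∫(-3*z*sin(2*z)) dz.
Step 2. Integrate ∫(-3*z*sin(2*z)) dz by parts with u = z, dv = (-3*sin(2*z)) dz, so v = 3*cos(2*z)/2: now 3*z**2*sin(2*z)/2 + 3*z*cos(2*z)/2 + ∫(-3*cos(2*z)/2) dz.
Step 3. Evaluate the standard form: now 3*z**2*sin(2*z)/2 + 3*z*cos(2*z)/2 - 3*sin(2*z)/4.
Answer: 3*z**2*sin(2*z)/2 + 3*z*cos(2*z)/2 - 3*sin(2*z)/4.


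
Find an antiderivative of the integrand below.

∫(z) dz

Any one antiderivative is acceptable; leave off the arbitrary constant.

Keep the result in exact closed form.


Answer: z**2/2.


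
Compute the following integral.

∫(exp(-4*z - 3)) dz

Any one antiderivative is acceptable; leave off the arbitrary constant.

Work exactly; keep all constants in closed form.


Answer: -exp(-4*z - 3)/4.


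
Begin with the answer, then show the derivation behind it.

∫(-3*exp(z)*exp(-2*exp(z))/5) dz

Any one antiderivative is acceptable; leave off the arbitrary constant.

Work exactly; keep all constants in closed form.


The answer is 3*exp(-2*exp(z))/10.
Step 1. Substitute u = exp(z), turning ∫(-3*exp(z)*exp(-2*exp(z))/5) dz into ∫(-3*exp(-2*u)/5) du: now ∫(-3*exp(-2*u)/5) du.
Step 2. Evaluate the standard form: now 3*exp(-2*u)/10.
Step 3. Substitute back u = exp(z): now 3*exp(-2*exp(z))/10.
Answer: 3*exp(-2*exp(z))/10.


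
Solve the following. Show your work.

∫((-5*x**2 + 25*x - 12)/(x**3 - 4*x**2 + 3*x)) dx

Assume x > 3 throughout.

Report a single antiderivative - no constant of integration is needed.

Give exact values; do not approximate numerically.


Step 1. Decompose ∫((-5*x**2 + 25*x - 12)/(x**3 - 4*x**2 + 3*x)) dx by partial fractions, (-5*x**2 + 25*x - 12)/(x**3 - 4*x**2 + 3*x) = -4/(x - 1) + 3/(x - 3) - 4/x: now ∫(-4/x) dx + ∫(3/(x - 3)) dx + ∫(-4/(x - 1)) dx.
Step 2. Evaluate the standard form [assuming x > 0]: now -4*log(x) + ∫(3/(x - 3)) dx + ∫(-4/(x - 1)) dx.
Step 3. Evaluate the standard form [assuming x > 3]: now -4*log(x) + 3*log(x - 3) + ∫(-4/(x - 1)) dx.
Step 4. Evaluate the standard form [assuming x > 1]: now -4*log(x) + 3*log(x - 3) - 4*log(x - 1).
Answer: -4*log(x) + 3*log(x - 3) - 4*log(x - 1).


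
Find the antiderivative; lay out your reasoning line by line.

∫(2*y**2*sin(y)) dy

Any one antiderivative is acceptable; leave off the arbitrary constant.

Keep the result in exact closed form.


Step 1. Integrate ∫(2*y**2*sin(y)) dy by parts with u = y**2, dv = (2*sin(y)) dy, so v = -2*cos(y): now -2*y**2*cos(y) + ∫(4*y*cos(y)) dy.
Step 2. Integrate ∫(4*y*cos(y)) dy by parts with u = y, dv = (4*cos(y)) dy, so v = 4*sin(y): now -2*y**2*cos(y) + 4*y*sin(y) + ∫(-4*sin(y)) dy.
Step 3. Evaluate the standard form: now -2*y**2*cos(y) + 4*y*sin(y) + 4*cos(y).
Answer: -2*y**2*cos(y) + 4*y*sin(y) + 4*cos(y).


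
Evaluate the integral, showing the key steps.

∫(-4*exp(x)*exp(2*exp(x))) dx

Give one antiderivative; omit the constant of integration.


Step 1. Substitute u = exp(x), turning ∫(-4*exp(x)*exp(2*exp(x))) dx into ∫(-4*exp(2*u)) du: now ∫(-4*exp(2*u)) du.
Step 2. Evaluate the standard form: now -2*exp(2*u).
Step 3. Substitute back u = exp(x): now -2*exp(2*exp(x)).
Answer: -2*exp(2*exp(x)).


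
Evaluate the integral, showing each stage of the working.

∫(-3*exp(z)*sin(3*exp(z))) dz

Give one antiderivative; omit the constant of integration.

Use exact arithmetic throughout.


Step 1. Substitute u = exp(z), turning ∫(-3*exp(z)*sin(3*exp(z))) dz into ∫(-3*sin(3*u)) du: now ∫(-3*sin(3*u)) du.
Step 2. Evaluate the standard form: now cos(3*u).
Step 3. Substitute back u = exp(z): now cos(3*exp(z)).
Answer: cos(3*exp(z)).


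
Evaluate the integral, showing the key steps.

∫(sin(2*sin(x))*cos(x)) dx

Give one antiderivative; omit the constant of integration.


Step 1. Substitute u = sin(x), turning ∫(sin(2*sin(x))*cos(x)) dx into ∫(sin(2*u)) du: now ∫(sin(2*u)) du.
Step 2. Evaluate the standard form: now -cos(2*u)/2.
Step 3. Substitute back u = sin(x): now -cos(2*sin(x))/2.
Answer: -cos(2*sin(x))/2.


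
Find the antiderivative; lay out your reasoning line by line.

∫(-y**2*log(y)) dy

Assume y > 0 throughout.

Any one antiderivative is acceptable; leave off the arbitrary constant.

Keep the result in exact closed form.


Step 1. Integrate ∫(-y**2*log(y)) dy by parts with u = log(y), dv = (-y**2) dy, so v = -y**3/3 [assuming y > 0]: now -y**3*log(y)/3 + ∫(y**2/3) dy.
Step 2. Evaluate the standard form: now -y**3*log(y)/3 + y**3/9.
Answer: -y**3*log(y)/3 + y**3/9.


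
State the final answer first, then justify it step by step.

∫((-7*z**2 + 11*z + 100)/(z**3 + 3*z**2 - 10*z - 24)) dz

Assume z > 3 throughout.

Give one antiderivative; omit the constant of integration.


The answer is 2*log(z - 3) - 5*log(z + 2) - 4*log(z + 4).
Step 1. Decompose ∫((-7*z**2 + 11*z + 100)/(z**3 + 3*z**2 - 10*z - 24)) dz by partial fractions, (-7*z**2 + 11*z + 100)/(z**3 + 3*z**2 - 10*z - 24) = -4/(z + 4) - 5/(z + 2) + 2/(z - 3): now ∫(2/(z - 3)) dz + ∫(-5/(z + 2)) dz + ∫(-4/(z + 4)) dz.
Step 2. Evaluate the standard form [assuming z > -4]: now -4*log(z + 4) + ∫(2/(z - 3)) dz + ∫(-5/(z + 2)) dz.
Step 3. Evaluate the standard form [assuming z > 3]: now 2*log(z - 3) - 4*log(z + 4) + ∫(-5/(z + 2)) dz.
Step 4. Evaluate the standard form [assuming z > -2]: now 2*log(z - 3) - 5*log(z + 2) - 4*log(z + 4).
Answer: 2*log(z - 3) - 5*log(z + 2) - 4*log(z + 4).


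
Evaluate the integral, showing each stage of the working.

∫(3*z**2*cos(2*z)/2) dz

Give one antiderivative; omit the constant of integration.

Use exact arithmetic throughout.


Step 1. Integrate ∫(3*z**2*cos(2*z)/2) dz by parts with u = z**2, dv = (3*cos(2*z)/2) dz, so v = 3*sin(2*z)/4: now 3*z**2*sin(2*z)/4 + ∫(-3*z*sin(2*z)/2) dz.
Step 2. Integrate ∫(-3*z*sin(2*z)/2) dz by parts with u = z, dv = (-3*sin(2*z)/2) dz, so v = 3*cos(2*z)/4: now 3*z**2*sin(2*z)/4 + 3*z*cos(2*z)/4 + ∫(-3*cos(2*z)/4) dz.
Step 3. Evaluate the standard form: now 3*z**2*sin(2*z)/4 + 3*z*cos(2*z)/4 - 3*sin(2*z)/8.
Answer: 3*z**2*sin(2*z)/4 + 3*z*cos(2*z)/4 - 3*sin(2*z)/8.


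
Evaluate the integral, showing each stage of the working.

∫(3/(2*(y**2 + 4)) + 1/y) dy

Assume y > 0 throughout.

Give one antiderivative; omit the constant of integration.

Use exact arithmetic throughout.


Step 1. Rewrite: now ∫(1/y) dy + ∫(3/(2*(y**2 + 4))) dy.
Step 2. Evaluate the standard form [assuming y > 0]: now log(y) + ∫(3/(2*(y**2 + 4))) dy.
Step 3. Evaluate the standard form: now log(y) + 3*atan(y/2)/4.
Answer: log(y) + 3*atan(y/2)/4.


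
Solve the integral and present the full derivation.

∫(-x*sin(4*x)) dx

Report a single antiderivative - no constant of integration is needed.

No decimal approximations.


Step 1. Integrate ∫(-x*sin(4*x)) dx by parts with u = x, dv = (-sin(4*x)) dx, so v = cos(4*x)/4: now x*cos(4*x)/4 + ∫(-cos(4*x)/4) dx.
Step 2. Evaluate the standard form: now x*cos(4*x)/4 - sin(4*x)/16.
Answer: x*cos(4*x)/4 - sin(4*x)/16.


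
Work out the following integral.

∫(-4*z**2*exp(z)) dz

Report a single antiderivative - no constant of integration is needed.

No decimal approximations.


Answer: -4*z**2*exp(z) + 8*z*exp(z) - 8*exp(z).


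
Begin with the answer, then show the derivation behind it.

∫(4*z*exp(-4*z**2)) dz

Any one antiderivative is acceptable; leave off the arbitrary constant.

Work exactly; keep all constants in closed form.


The answer is -exp(-4*z**2)/2.
Step 1. Substitute u = z**2, turning ∫(4*z*exp(-4*z**2)) dz into ∫(2*exp(-4*u)) du: now ∫(2*exp(-4*u)) du.
Step 2. Evaluate the standard form: now -exp(-4*u)/2.
Step 3. Substitute back u = z**2: now -exp(-4*z**2)/2.
Answer: -exp(-4*z**2)/2.


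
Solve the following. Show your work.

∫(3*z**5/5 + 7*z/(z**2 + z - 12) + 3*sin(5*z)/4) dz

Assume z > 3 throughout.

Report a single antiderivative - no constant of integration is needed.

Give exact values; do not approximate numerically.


Step 1. Rewrite: now ∫(3*z**5/5) dz + ∫(7*z/(z**2 + z - 12)) dz + ∫(3*sin(5*z)/4) dz.
Step 2. Evaluate the standard form: now -3*cos(5*z)/20 + ∫(3*z**5/5) dz + ∫(7*z/(z**2 + z - 12)) dz.
Step 3. Evaluate the standard form: now z**6/10 - 3*cos(5*z)/20 + ∫(7*z/(z**2 + z - 12)) dz.
Step 4. Decompose ∫(7*z/(z**2 + z - 12)) dz by partial fractions, 7*z/(z**2 + z - 12) = 4/(z + 4) + 3/(z - 3): now z**6/10 - 3*cos(5*z)/20 + ∫(3/(z - 3)) dz + ∫(4/(z + 4)) dz.
Step 5. Evaluate the standard form [assuming z > -4]: now z**6/10 + 4*log(z + 4) - 3*cos(5*z)/20 + ∫(3/(z - 3)) dz.
Step 6. Evaluate the standard form [assuming z > 3]: now z**6/10 + 3*log(z - 3) + 4*log(z + 4) - 3*cos(5*z)/20.
Answer: z**6/10 + 3*log(z - 3) + 4*log(z + 4) - 3*cos(5*z)/20.


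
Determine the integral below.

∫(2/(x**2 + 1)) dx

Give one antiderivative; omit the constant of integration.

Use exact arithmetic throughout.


Answer: 2*atan(x).


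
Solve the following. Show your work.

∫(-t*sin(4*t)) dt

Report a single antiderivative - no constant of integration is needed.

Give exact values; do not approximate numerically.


Step 1. Integrate ∫(-t*sin(4*t)) dt by parts with u = t, dv = (-sin(4*t)) dt, so v = cos(4*t)/4: now t*cos(4*t)/4 + ∫(-cos(4*t)/4) dt.
Step 2. Evaluate the standard form: now t*cos(4*t)/4 - sin(4*t)/16.
Answer: t*cos(4*t)/4 - sin(4*t)/16.


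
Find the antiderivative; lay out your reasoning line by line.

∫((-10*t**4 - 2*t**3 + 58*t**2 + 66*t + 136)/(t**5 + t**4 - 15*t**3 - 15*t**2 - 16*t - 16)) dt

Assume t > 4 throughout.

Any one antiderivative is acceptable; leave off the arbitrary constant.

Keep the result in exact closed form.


Step 1. Decompose ∫((-10*t**4 - 2*t**3 + 58*t**2 + 66*t + 136)/(t**5 + t**4 - 15*t**3 - 15*t**2 - 16*t - 16)) dt by partial fractions, (-10*t**4 - 2*t**3 + 58*t**2 + 66*t + 136)/(t**5 + t**4 - 15*t**3 - 15*t**2 - 16*t - 16) = -4/(t**2 + 1) - 4/(t + 4) - 4/(t + 1) - 2/(t - 4): now ∫(-2/(t - 4)) dt + ∫(-4/(t + 1)) dt + ∫(-4/(t + 4)) dt + ∫(-4/(t**2 + 1)) dt.
Step 2. Evaluate the standard form [assuming t > 4]: now -2*log(t - 4) + ∫(-4/(t + 1)) dt + ∫(-4/(t + 4)) dt + ∫(-4/(t**2 + 1)) dt.
Step 3. Evaluate the standard form [assuming t > -1]: now -2*log(t - 4) - 4*log(t + 1) + ∫(-4/(t + 4)) dt + ∫(-4/(t**2 + 1)) dt.
Step 4. Evaluate the standard form [assuming t > -4]: now -2*log(t - 4) - 4*log(t + 1) - 4*log(t + 4) + ∫(-4/(t**2 + 1)) dt.
Step 5. Evaluate the standard form: now -2*log(t - 4) - 4*log(t + 1) - 4*log(t + 4) - 4*atan(t).
Answer: -2*log(t - 4) - 4*log(t + 1) - 4*log(t + 4) - 4*atan(t).


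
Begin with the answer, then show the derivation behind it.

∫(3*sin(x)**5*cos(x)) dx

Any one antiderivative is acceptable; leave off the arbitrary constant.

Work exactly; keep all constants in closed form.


The answer is sin(x)**6/2.
Step 1. Substitute u = sin(x), turning ∫(3*sin(x)**5*cos(x)) dx into ∫(3*u**5) du: now ∫(3*u**5) du.
Step 2. Evaluate the standard form: now u**6/2.
Step 3. Substitute back u = sin(x): now sin(x)**6/2.
Answer: sin(x)**6/2.


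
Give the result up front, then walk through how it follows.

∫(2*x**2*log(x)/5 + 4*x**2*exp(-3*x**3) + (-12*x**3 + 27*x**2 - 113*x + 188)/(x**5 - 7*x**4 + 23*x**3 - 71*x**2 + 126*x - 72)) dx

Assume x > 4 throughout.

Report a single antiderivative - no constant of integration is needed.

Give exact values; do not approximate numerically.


The answer is 2*x**3*log(x)/15 - 2*x**3/45 - 4*log(x - 4) + log(x - 2) + 3*log(x - 1) - atan(x/3)/3 - 4*exp(-3*x**3)/9.
Step 1. Rewrite: now ∫(4*x**2*exp(-3*x**3)) dx + ∫(2*x**2*log(x)/5) dx + ∫((-12*x**3 + 27*x**2 - 113*x + 188)/(x**5 - 7*x**4 + 23*x**3 - 71*x**2 + 126*x - 72)) dx.
Step 2. Substitute u = x**3, turning ∫(4*x**2*exp(-3*x**3)) dx into ∫(4*exp(-3*u)/3) du: now ∫(2*x**2*log(x)/5) dx + ∫((-12*x**3 + 27*x**2 - 113*x + 188)/(x**5 - 7*x**4 + 23*x**3 - 71*x**2 + 126*x - 72)) dx + ∫(4*exp(-3*u)/3) du.
Step 3. Evaluate the standard form: now ∫(2*x**2*log(x)/5) dx + ∫((-12*x**3 + 27*x**2 - 113*x + 188)/(x**5 - 7*x**4 + 23*x**3 - 71*x**2 + 126*x - 72)) dx - 4*exp(-3*u)/9.
Step 4. Substitute back u = x**3: now ∫(2*x**2*log(x)/5) dx + ∫((-12*x**3 + 27*x**2 - 113*x + 188)/(x**5 - 7*x**4 + 23*x**3 - 71*x**2 + 126*x - 72)) dx - 4*exp(-3*x**3)/9.
Step 5. Integrate ∫(2*x**2*log(x)/5) dx by parts with u = log(x), dv = (2*x**2/5) dx, so v = 2*x**3/15 [assuming x > 0]: now 2*x**3*log(x)/15 + ∫(-2*x**2/15) dx + ∫((-12*x**3 + 27*x**2 - 113*x + 188)/(x**5 - 7*x**4 + 23*x**3 - 71*x**2 + 126*x - 72)) dx - 4*exp(-3*x**3)/9.
Step 6. Evaluate the standard form: now 2*x**3*log(x)/15 - 2*x**3/45 + ∫((-12*x**3 + 27*x**2 - 113*x + 188)/(x**5 - 7*x**4 + 23*x**3 - 71*x**2 + 126*x - 72)) dx - 4*exp(-3*x**3)/9.
Step 7. Decompose ∫((-12*x**3 + 27*x**2 - 113*x + 188)/(x**5 - 7*x**4 + 23*x**3 - 71*x**2 + 126*x - 72)) dx by partial fractions, (-12*x**3 + 27*x**2 - 113*x + 188)/(x**5 - 7*x**4 + 23*x**3 - 71*x**2 + 126*x - 72) = -1/(x**2 + 9) + 3/(x - 1) + 1/(x - 2) - 4/(x - 4): now 2*x**3*log(x)/15 - 2*x**3/45 + ∫(-4/(x - 4)) dx + ∫(1/(x - 2)) dx + ∫(3/(x - 1)) dx + ∫(-1/(x**2 + 9)) dx - 4*exp(-3*x**3)/9.
Step 8. Evaluate the standard form [assuming x > 4]: now 2*x**3*log(x)/15 - 2*x**3/45 - 4*log(x - 4) + ∫(1/(x - 2)) dx + ∫(3/(x - 1)) dx + ∫(-1/(x**2 + 9)) dx - 4*exp(-3*x**3)/9.
Step 9. Evaluate the standard form [assuming x > 2]: now 2*x**3*log(x)/15 - 2*x**3/45 - 4*log(x - 4) + log(x - 2) + ∫(3/(x - 1)) dx + ∫(-1/(x**2 + 9)) dx - 4*exp(-3*x**3)/9.
Step 10. Evaluate the standard form [assuming x > 1]: now 2*x**3*log(x)/15 - 2*x**3/45 - 4*log(x - 4) + log(x - 2) + 3*log(x - 1) + ∫(-1/(x**2 + 9)) dx - 4*exp(-3*x**3)/9.
Step 11. Evaluate the standard form: now 2*x**3*log(x)/15 - 2*x**3/45 - 4*log(x - 4) + log(x - 2) + 3*log(x - 1) - atan(x/3)/3 - 4*exp(-3*x**3)/9.
Answer: 2*x**3*log(x)/15 - 2*x**3/45 - 4*log(x - 4) + log(x - 2) + 3*log(x - 1) - atan(x/3)/3 - 4*exp(-3*x**3)/9.
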